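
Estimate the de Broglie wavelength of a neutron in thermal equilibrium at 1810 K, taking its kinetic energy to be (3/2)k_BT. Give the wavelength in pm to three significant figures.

λ = 59.1 pm

KE = (3/2)k_BT = 1.5 × 1.381 × 10⁻²³ × 1810 = 3.749 × 10⁻²⁰ J.
p = √(2mKE) = √(2 × 1.675 × 10⁻²⁷ × 3.749 × 10⁻²⁰) = 1.121 × 10⁻²³ kg·m/s.
λ = h/p = 5.91 × 10⁻¹¹ m = 59.1 pm.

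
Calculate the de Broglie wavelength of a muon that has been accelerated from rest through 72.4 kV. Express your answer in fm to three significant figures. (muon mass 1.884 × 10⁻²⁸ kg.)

KE = eV = 1.602 × 10⁻¹⁹ × 7.240 × 10⁴ = 1.160 × 10⁻¹⁴ J.
p = √(2mKE) = √(2 × 1.884 × 10⁻²⁸ × 1.160 × 10⁻¹⁴) = 2.091 × 10⁻²¹ kg·m/s.
λ = h/p = 6.626 × 10⁻³⁴ / 2.091 × 10⁻²¹ = 3.17 × 10⁻¹³ m = 317 fm.

λ = 317 fm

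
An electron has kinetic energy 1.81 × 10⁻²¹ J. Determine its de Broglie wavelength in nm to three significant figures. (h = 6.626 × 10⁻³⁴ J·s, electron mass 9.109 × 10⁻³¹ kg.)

λ = 11.5 nm

p = √(2mKE) = √(2 × 9.109 × 10⁻³¹ × 1.810 × 10⁻²¹) = 5.742 × 10⁻²⁶ kg·m/s.
λ = h/p = 6.626 × 10⁻³⁴ / 5.742 × 10⁻²⁶ = 1.15 × 10⁻⁸ m = 11.5 nm.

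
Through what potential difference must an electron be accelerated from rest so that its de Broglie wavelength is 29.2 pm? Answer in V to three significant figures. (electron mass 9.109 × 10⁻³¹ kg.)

V = 1760 V

p = h/λ = 6.626 × 10⁻³⁴ / 2.920 × 10⁻¹¹ = 2.269 × 10⁻²³ kg·m/s.
KE = p²/(2m) = 2.826 × 10⁻¹⁶ J.
V = KE/e = 2.826 × 10⁻¹⁶ / (1.602 × 10⁻¹⁹) = 1760 V.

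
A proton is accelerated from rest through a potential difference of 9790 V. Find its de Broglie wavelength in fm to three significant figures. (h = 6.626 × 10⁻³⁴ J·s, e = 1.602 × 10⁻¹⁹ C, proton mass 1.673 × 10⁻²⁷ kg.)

KE = eV = 1.602 × 10⁻¹⁹ × 9790 = 1.568 × 10⁻¹⁵ J.
p = √(2mKE) = √(2 × 1.673 × 10⁻²⁷ × 1.568 × 10⁻¹⁵) = 2.291 × 10⁻²¹ kg·m/s.
λ = h/p = 6.626 × 10⁻³⁴ / 2.291 × 10⁻²¹ = 2.89 × 10⁻¹³ m = 289 fm.

λ = 289 fm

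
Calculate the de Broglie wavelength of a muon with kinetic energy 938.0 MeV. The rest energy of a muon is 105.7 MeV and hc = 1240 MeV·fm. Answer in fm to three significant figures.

λ = 1.19 fm

Total energy E = KE + m₀c² = 938.0 + 105.7 = 1043.7 MeV.
(pc)² = E² − (m₀c²)² = (1043.7)² − (105.7)² = 1.078 × 10⁶ MeV², so pc = 1038 MeV.
λ = hc/(pc) = 1240 MeV·fm / 1038 MeV = 1.19 fm.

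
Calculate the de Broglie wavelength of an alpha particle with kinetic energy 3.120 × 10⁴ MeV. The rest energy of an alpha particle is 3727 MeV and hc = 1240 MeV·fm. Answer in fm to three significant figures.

λ = 0.0357 fm

Total energy E = KE + m₀c² = 3.120 × 10⁴ + 3727 = 34927 MeV.
(pc)² = E² − (m₀c²)² = (34927)² − (3727)² = 1.206 × 10⁹ MeV², so pc = 3.473 × 10⁴ MeV.
λ = hc/(pc) = 1240 MeV·fm / 3.473 × 10⁴ MeV = 0.0357 fm.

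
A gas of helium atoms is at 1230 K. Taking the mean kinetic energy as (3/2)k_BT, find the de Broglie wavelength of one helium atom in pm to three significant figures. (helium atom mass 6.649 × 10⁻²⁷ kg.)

λ = 36.0 pm

KE = (3/2)k_BT = 1.5 × 1.381 × 10⁻²³ × 1230 = 2.548 × 10⁻²⁰ J.
p = √(2mKE) = √(2 × 6.649 × 10⁻²⁷ × 2.548 × 10⁻²⁰) = 1.841 × 10⁻²³ kg·m/s.
λ = h/p = 3.60 × 10⁻¹¹ m = 36.0 pm.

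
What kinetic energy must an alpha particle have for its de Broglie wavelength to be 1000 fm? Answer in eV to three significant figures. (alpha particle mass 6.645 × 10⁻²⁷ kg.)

p = h/λ = 6.626 × 10⁻³⁴ / 1.000 × 10⁻¹² = 6.626 × 10⁻²² kg·m/s.
KE = p²/(2m) = (6.626 × 10⁻²²)² / (2 × 6.645 × 10⁻²⁷) = 3.304 × 10⁻¹⁷ J = 206 eV.

KE = 206 eV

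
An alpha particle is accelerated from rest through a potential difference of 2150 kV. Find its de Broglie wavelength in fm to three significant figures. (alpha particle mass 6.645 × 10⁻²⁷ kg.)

KE = 2eV = 2 × 1.602 × 10⁻¹⁹ × 2.150 × 10⁶ = 6.889 × 10⁻¹³ J.
p = √(2mKE) = √(2 × 6.645 × 10⁻²⁷ × 6.889 × 10⁻¹³) = 9.568 × 10⁻²⁰ kg·m/s.
λ = h/p = 6.626 × 10⁻³⁴ / 9.568 × 10⁻²⁰ = 6.93 × 10⁻¹⁵ m = 6.93 fm.

λ = 6.93 fm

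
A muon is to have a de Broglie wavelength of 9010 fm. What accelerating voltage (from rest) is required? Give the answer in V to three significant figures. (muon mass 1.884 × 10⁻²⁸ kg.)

V = 89.6 V

p = h/λ = 6.626 × 10⁻³⁴ / 9.010 × 10⁻¹² = 7.354 × 10⁻²³ kg·m/s.
KE = p²/(2m) = 1.435 × 10⁻¹⁷ J.
V = KE/e = 1.435 × 10⁻¹⁷ / (1.602 × 10⁻¹⁹) = 89.6 V.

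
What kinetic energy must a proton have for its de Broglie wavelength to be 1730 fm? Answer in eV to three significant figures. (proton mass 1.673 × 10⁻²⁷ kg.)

KE = 274 eV

p = h/λ = 6.626 × 10⁻³⁴ / 1.730 × 10⁻¹² = 3.830 × 10⁻²² kg·m/s.
KE = p²/(2m) = (3.830 × 10⁻²²)² / (2 × 1.673 × 10⁻²⁷) = 4.384 × 10⁻¹⁷ J = 274 eV.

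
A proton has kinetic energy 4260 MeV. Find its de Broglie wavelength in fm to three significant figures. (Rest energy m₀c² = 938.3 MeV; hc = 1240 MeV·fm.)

Total energy E = KE + m₀c² = 4260 + 938.3 = 5198.3 MeV.
(pc)² = E² − (m₀c²)² = (5198.3)² − (938.3)² = 2.614 × 10⁷ MeV², so pc = 5113 MeV.
λ = hc/(pc) = 1240 MeV·fm / 5113 MeV = 0.243 fm.

λ = 0.243 fm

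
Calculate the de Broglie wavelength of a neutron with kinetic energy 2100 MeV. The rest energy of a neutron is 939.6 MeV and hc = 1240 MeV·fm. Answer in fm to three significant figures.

λ = 0.429 fm

Total energy E = KE + m₀c² = 2100 + 939.6 = 3039.6 MeV.
(pc)² = E² − (m₀c²)² = (3039.6)² − (939.6)² = 8.356 × 10⁶ MeV², so pc = 2891 MeV.
λ = hc/(pc) = 1240 MeV·fm / 2891 MeV = 0.429 fm.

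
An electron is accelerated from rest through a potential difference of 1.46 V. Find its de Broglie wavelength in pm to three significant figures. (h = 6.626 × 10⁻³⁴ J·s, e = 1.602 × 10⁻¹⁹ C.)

KE = eV = 1.602 × 10⁻¹⁹ × 1.460 = 2.339 × 10⁻¹⁹ J.
p = √(2mKE) = √(2 × 9.109 × 10⁻³¹ × 2.339 × 10⁻¹⁹) = 6.528 × 10⁻²⁵ kg·m/s.
λ = h/p = 6.626 × 10⁻³⁴ / 6.528 × 10⁻²⁵ = 1.02 × 10⁻⁹ m = 1020 pm.

λ = 1020 pm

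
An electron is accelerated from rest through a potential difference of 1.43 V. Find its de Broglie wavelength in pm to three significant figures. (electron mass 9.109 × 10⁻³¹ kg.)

λ = 1030 pm

KE = eV = 1.602 × 10⁻¹⁹ × 1.430 = 2.291 × 10⁻¹⁹ J.
p = √(2mKE) = √(2 × 9.109 × 10⁻³¹ × 2.291 × 10⁻¹⁹) = 6.460 × 10⁻²⁵ kg·m/s.
λ = h/p = 6.626 × 10⁻³⁴ / 6.460 × 10⁻²⁵ = 1.03 × 10⁻⁹ m = 1030 pm.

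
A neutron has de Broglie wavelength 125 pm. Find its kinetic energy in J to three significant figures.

p = h/λ = 6.626 × 10⁻³⁴ / 1.250 × 10⁻¹⁰ = 5.301 × 10⁻²⁴ kg·m/s.
KE = p²/(2m) = (5.301 × 10⁻²⁴)² / (2 × 1.675 × 10⁻²⁷) = 8.388 × 10⁻²¹ J = 8.39 × 10⁻²¹ J.

KE = 8.39 × 10⁻²¹ J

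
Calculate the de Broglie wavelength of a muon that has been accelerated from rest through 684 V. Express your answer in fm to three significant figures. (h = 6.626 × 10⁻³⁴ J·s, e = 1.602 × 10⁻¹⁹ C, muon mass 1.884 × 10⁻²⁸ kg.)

λ = 3260 fm

KE = eV = 1.602 × 10⁻¹⁹ × 684.0 = 1.096 × 10⁻¹⁶ J.
p = √(2mKE) = √(2 × 1.884 × 10⁻²⁸ × 1.096 × 10⁻¹⁶) = 2.032 × 10⁻²² kg·m/s.
λ = h/p = 6.626 × 10⁻³⁴ / 2.032 × 10⁻²² = 3.26 × 10⁻¹² m = 3260 fm.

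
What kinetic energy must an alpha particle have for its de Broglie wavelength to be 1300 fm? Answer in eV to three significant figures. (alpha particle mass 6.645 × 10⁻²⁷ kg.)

KE = 122 eV

p = h/λ = 6.626 × 10⁻³⁴ / 1.300 × 10⁻¹² = 5.097 × 10⁻²² kg·m/s.
KE = p²/(2m) = (5.097 × 10⁻²²)² / (2 × 6.645 × 10⁻²⁷) = 1.955 × 10⁻¹⁷ J = 122 eV.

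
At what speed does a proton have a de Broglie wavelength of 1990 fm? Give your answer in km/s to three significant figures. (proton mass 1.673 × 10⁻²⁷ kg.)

p = h/λ = 6.626 × 10⁻³⁴ / 1.990 × 10⁻¹² = 3.330 × 10⁻²² kg·m/s.
v = p/m = 3.330 × 10⁻²² / 1.673 × 10⁻²⁷ = 1.99 × 10⁵ m/s = 199 km/s.

v = 199 km/s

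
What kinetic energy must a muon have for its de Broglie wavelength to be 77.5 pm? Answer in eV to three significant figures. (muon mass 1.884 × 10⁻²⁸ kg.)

KE = 1.21 eV

p = h/λ = 6.626 × 10⁻³⁴ / 7.750 × 10⁻¹¹ = 8.550 × 10⁻²⁴ kg·m/s.
KE = p²/(2m) = (8.550 × 10⁻²⁴)² / (2 × 1.884 × 10⁻²⁸) = 1.940 × 10⁻¹⁹ J = 1.21 eV.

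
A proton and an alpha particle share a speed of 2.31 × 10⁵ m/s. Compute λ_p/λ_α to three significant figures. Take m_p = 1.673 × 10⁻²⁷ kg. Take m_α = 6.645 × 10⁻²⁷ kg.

At fixed v, p = mv so λ = h/(mv) ∝ 1/m.
λ_p/λ_α = m_α/m_p = 6.645 × 10⁻²⁷/1.673 × 10⁻²⁷ = 3.97.

λ_p/λ_α = 3.97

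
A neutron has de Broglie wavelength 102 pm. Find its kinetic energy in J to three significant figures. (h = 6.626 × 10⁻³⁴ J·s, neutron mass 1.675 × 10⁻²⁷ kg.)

p = h/λ = 6.626 × 10⁻³⁴ / 1.020 × 10⁻¹⁰ = 6.496 × 10⁻²⁴ kg·m/s.
KE = p²/(2m) = (6.496 × 10⁻²⁴)² / (2 × 1.675 × 10⁻²⁷) = 1.260 × 10⁻²⁰ J = 1.26 × 10⁻²⁰ J.

KE = 1.26 × 10⁻²⁰ J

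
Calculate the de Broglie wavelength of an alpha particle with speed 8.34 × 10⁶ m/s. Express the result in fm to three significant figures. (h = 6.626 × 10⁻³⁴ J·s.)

λ = 12.0 fm

p = mv = 6.645 × 10⁻²⁷ × 8.34 × 10⁶ = 5.542 × 10⁻²⁰ kg·m/s.
λ = h/p = 6.626 × 10⁻³⁴ / 5.542 × 10⁻²⁰ = 1.20 × 10⁻¹⁴ m = 12.0 fm.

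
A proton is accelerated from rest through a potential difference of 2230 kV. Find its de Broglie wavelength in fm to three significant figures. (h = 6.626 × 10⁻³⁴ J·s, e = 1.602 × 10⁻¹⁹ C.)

KE = eV = 1.602 × 10⁻¹⁹ × 2.230 × 10⁶ = 3.572 × 10⁻¹³ J.
p = √(2mKE) = √(2 × 1.673 × 10⁻²⁷ × 3.572 × 10⁻¹³) = 3.457 × 10⁻²⁰ kg·m/s.
λ = h/p = 6.626 × 10⁻³⁴ / 3.457 × 10⁻²⁰ = 1.92 × 10⁻¹⁴ m = 19.2 fm.

λ = 19.2 fm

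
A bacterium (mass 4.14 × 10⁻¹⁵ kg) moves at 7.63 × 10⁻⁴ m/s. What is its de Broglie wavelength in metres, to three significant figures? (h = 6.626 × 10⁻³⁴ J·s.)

p = mv = 4.14 × 10⁻¹⁵ × 7.63 × 10⁻⁴ = 3.159 × 10⁻¹⁸ kg·m/s.
λ = h/p = 6.626 × 10⁻³⁴ / 3.159 × 10⁻¹⁸ = 2.10 × 10⁻¹⁶ m.

λ = 2.10 × 10⁻¹⁶ m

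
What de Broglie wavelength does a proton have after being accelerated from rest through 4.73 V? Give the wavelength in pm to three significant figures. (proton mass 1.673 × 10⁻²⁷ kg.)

KE = eV = 1.602 × 10⁻¹⁹ × 4.730 = 7.577 × 10⁻¹⁹ J.
p = √(2mKE) = √(2 × 1.673 × 10⁻²⁷ × 7.577 × 10⁻¹⁹) = 5.035 × 10⁻²³ kg·m/s.
λ = h/p = 6.626 × 10⁻³⁴ / 5.035 × 10⁻²³ = 1.32 × 10⁻¹¹ m = 13.2 pm.

λ = 13.2 pm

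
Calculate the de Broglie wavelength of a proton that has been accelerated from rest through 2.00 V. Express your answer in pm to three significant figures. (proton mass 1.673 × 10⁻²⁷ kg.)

λ = 20.2 pm

KE = eV = 1.602 × 10⁻¹⁹ × 2.000 = 3.204 × 10⁻¹⁹ J.
p = √(2mKE) = √(2 × 1.673 × 10⁻²⁷ × 3.204 × 10⁻¹⁹) = 3.274 × 10⁻²³ kg·m/s.
λ = h/p = 6.626 × 10⁻³⁴ / 3.274 × 10⁻²³ = 2.02 × 10⁻¹¹ m = 20.2 pm.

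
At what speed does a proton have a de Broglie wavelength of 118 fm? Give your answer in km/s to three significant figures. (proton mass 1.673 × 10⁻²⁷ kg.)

p = h/λ = 6.626 × 10⁻³⁴ / 1.180 × 10⁻¹³ = 5.615 × 10⁻²¹ kg·m/s.
v = p/m = 5.615 × 10⁻²¹ / 1.673 × 10⁻²⁷ = 3.36 × 10⁶ m/s = 3360 km/s.

v = 3360 km/s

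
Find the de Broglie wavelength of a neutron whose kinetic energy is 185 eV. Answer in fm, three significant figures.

λ = 2100 fm

KE = 185 eV = 2.964 × 10⁻¹⁷ J.
p = √(2mKE) = √(2 × 1.675 × 10⁻²⁷ × 2.964 × 10⁻¹⁷) = 3.151 × 10⁻²² kg·m/s.
λ = h/p = 6.626 × 10⁻³⁴ / 3.151 × 10⁻²² = 2.10 × 10⁻¹² m = 2100 fm.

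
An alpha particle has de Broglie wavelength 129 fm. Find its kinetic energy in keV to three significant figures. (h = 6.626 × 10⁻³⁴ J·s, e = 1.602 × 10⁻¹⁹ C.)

p = h/λ = 6.626 × 10⁻³⁴ / 1.290 × 10⁻¹³ = 5.136 × 10⁻²¹ kg·m/s.
KE = p²/(2m) = (5.136 × 10⁻²¹)² / (2 × 6.645 × 10⁻²⁷) = 1.985 × 10⁻¹⁵ J = 12.4 keV.

KE = 12.4 keV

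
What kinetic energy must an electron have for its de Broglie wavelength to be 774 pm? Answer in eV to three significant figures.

p = h/λ = 6.626 × 10⁻³⁴ / 7.740 × 10⁻¹⁰ = 8.561 × 10⁻²⁵ kg·m/s.
KE = p²/(2m) = (8.561 × 10⁻²⁵)² / (2 × 9.109 × 10⁻³¹) = 4.023 × 10⁻¹⁹ J = 2.51 eV.

KE = 2.51 eV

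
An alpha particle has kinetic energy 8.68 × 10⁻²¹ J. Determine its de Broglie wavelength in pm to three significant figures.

λ = 61.7 pm

p = √(2mKE) = √(2 × 6.645 × 10⁻²⁷ × 8.680 × 10⁻²¹) = 1.074 × 10⁻²³ kg·m/s.
λ = h/p = 6.626 × 10⁻³⁴ / 1.074 × 10⁻²³ = 6.17 × 10⁻¹¹ m = 61.7 pm.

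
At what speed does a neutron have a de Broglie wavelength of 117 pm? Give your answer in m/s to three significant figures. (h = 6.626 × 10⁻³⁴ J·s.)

p = h/λ = 6.626 × 10⁻³⁴ / 1.170 × 10⁻¹⁰ = 5.663 × 10⁻²⁴ kg·m/s.
v = p/m = 5.663 × 10⁻²⁴ / 1.675 × 10⁻²⁷ = 3.38 × 10³ m/s = 3380 m/s.

v = 3380 m/s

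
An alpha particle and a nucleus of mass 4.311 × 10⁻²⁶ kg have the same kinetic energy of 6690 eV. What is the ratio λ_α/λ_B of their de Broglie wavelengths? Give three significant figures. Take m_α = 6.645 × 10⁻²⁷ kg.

At fixed KE, p = √(2mKE) so λ = h/p ∝ 1/√m.
λ_α/λ_B = √(m_B/m_α) = √(4.311 × 10⁻²⁶/6.645 × 10⁻²⁷) = √(6.488) = 2.55.

λ_α/λ_B = 2.55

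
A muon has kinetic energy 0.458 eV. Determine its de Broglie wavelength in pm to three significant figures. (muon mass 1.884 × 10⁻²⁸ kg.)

KE = 0.458 eV = 7.337 × 10⁻²⁰ J.
p = √(2mKE) = √(2 × 1.884 × 10⁻²⁸ × 7.337 × 10⁻²⁰) = 5.258 × 10⁻²⁴ kg·m/s.
λ = h/p = 6.626 × 10⁻³⁴ / 5.258 × 10⁻²⁴ = 1.26 × 10⁻¹⁰ m = 126 pm.

λ = 126 pm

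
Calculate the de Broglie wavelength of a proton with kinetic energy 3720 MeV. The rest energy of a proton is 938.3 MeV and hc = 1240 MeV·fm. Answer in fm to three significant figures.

λ = 0.272 fm

Total energy E = KE + m₀c² = 3720 + 938.3 = 4658.3 MeV.
(pc)² = E² − (m₀c²)² = (4658.3)² − (938.3)² = 2.082 × 10⁷ MeV², so pc = 4563 MeV.
λ = hc/(pc) = 1240 MeV·fm / 4563 MeV = 0.272 fm.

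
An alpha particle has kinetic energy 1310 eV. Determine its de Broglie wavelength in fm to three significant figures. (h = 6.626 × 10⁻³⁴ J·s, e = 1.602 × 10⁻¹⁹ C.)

λ = 397 fm

KE = 1310 eV = 2.099 × 10⁻¹⁶ J.
p = √(2mKE) = √(2 × 6.645 × 10⁻²⁷ × 2.099 × 10⁻¹⁶) = 1.670 × 10⁻²¹ kg·m/s.
λ = h/p = 6.626 × 10⁻³⁴ / 1.670 × 10⁻²¹ = 3.97 × 10⁻¹³ m = 397 fm.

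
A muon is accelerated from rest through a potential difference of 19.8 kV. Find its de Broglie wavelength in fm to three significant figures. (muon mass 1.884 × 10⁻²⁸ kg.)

λ = 606 fm

KE = eV = 1.602 × 10⁻¹⁹ × 1.980 × 10⁴ = 3.172 × 10⁻¹⁵ J.
p = √(2mKE) = √(2 × 1.884 × 10⁻²⁸ × 3.172 × 10⁻¹⁵) = 1.093 × 10⁻²¹ kg·m/s.
λ = h/p = 6.626 × 10⁻³⁴ / 1.093 × 10⁻²¹ = 6.06 × 10⁻¹³ m = 606 fm.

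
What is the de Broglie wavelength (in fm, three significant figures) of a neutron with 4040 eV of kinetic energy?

KE = 4040 eV = 6.472 × 10⁻¹⁶ J.
p = √(2mKE) = √(2 × 1.675 × 10⁻²⁷ × 6.472 × 10⁻¹⁶) = 1.472 × 10⁻²¹ kg·m/s.
λ = h/p = 6.626 × 10⁻³⁴ / 1.472 × 10⁻²¹ = 4.50 × 10⁻¹³ m = 450 fm.

λ = 450 fm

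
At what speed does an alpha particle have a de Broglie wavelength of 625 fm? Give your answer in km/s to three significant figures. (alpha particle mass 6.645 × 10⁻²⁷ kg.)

p = h/λ = 6.626 × 10⁻³⁴ / 6.250 × 10⁻¹³ = 1.060 × 10⁻²¹ kg·m/s.
v = p/m = 1.060 × 10⁻²¹ / 6.645 × 10⁻²⁷ = 1.60 × 10⁵ m/s = 160 km/s.

v = 160 km/s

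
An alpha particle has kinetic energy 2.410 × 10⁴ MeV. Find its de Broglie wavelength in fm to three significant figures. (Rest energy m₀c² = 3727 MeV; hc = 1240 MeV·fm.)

Total energy E = KE + m₀c² = 2.410 × 10⁴ + 3727 = 27827 MeV.
(pc)² = E² − (m₀c²)² = (27827)² − (3727)² = 7.605 × 10⁸ MeV², so pc = 2.758 × 10⁴ MeV.
λ = hc/(pc) = 1240 MeV·fm / 2.758 × 10⁴ MeV = 0.0450 fm.

λ = 0.0450 fm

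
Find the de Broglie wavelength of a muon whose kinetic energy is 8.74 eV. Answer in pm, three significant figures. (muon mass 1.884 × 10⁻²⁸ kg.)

KE = 8.74 eV = 1.400 × 10⁻¹⁸ J.
p = √(2mKE) = √(2 × 1.884 × 10⁻²⁸ × 1.400 × 10⁻¹⁸) = 2.297 × 10⁻²³ kg·m/s.
λ = h/p = 6.626 × 10⁻³⁴ / 2.297 × 10⁻²³ = 2.88 × 10⁻¹¹ m = 28.8 pm.

λ = 28.8 pm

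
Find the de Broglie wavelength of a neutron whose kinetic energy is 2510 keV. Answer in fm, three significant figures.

KE = 2510 keV = 4.021 × 10⁻¹³ J.
p = √(2mKE) = √(2 × 1.675 × 10⁻²⁷ × 4.021 × 10⁻¹³) = 3.670 × 10⁻²⁰ kg·m/s.
λ = h/p = 6.626 × 10⁻³⁴ / 3.670 × 10⁻²⁰ = 1.81 × 10⁻¹⁴ m = 18.1 fm.

λ = 18.1 fm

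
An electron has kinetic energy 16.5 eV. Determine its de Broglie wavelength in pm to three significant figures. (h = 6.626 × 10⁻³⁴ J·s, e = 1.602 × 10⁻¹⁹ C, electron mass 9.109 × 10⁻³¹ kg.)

λ = 302 pm

KE = 16.5 eV = 2.643 × 10⁻¹⁸ J.
p = √(2mKE) = √(2 × 9.109 × 10⁻³¹ × 2.643 × 10⁻¹⁸) = 2.194 × 10⁻²⁴ kg·m/s.
λ = h/p = 6.626 × 10⁻³⁴ / 2.194 × 10⁻²⁴ = 3.02 × 10⁻¹⁰ m = 302 pm.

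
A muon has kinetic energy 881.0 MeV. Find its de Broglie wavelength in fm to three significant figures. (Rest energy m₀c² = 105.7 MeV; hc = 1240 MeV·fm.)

Total energy E = KE + m₀c² = 881.0 + 105.7 = 986.7 MeV.
(pc)² = E² − (m₀c²)² = (986.7)² − (105.7)² = 9.624 × 10⁵ MeV², so pc = 981.0 MeV.
λ = hc/(pc) = 1240 MeV·fm / 981.0 MeV = 1.26 fm.

λ = 1.26 fm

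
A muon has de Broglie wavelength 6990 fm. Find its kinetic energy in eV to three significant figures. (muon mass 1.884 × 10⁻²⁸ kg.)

p = h/λ = 6.626 × 10⁻³⁴ / 6.990 × 10⁻¹² = 9.479 × 10⁻²³ kg·m/s.
KE = p²/(2m) = (9.479 × 10⁻²³)² / (2 × 1.884 × 10⁻²⁸) = 2.385 × 10⁻¹⁷ J = 149 eV.

KE = 149 eV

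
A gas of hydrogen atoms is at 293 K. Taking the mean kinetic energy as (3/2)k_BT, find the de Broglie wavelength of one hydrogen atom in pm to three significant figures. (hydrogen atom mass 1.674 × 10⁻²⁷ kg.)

KE = (3/2)k_BT = 1.5 × 1.381 × 10⁻²³ × 293 = 6.069 × 10⁻²¹ J.
p = √(2mKE) = √(2 × 1.674 × 10⁻²⁷ × 6.069 × 10⁻²¹) = 4.508 × 10⁻²⁴ kg·m/s.
λ = h/p = 1.47 × 10⁻¹⁰ m = 147 pm.

λ = 147 pm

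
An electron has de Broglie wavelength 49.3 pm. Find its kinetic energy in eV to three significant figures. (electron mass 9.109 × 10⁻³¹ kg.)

p = h/λ = 6.626 × 10⁻³⁴ / 4.930 × 10⁻¹¹ = 1.344 × 10⁻²³ kg·m/s.
KE = p²/(2m) = (1.344 × 10⁻²³)² / (2 × 9.109 × 10⁻³¹) = 9.915 × 10⁻¹⁷ J = 619 eV.

KE = 619 eV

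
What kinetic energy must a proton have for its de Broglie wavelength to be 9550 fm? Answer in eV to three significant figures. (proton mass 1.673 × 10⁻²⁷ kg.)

p = h/λ = 6.626 × 10⁻³⁴ / 9.550 × 10⁻¹² = 6.938 × 10⁻²³ kg·m/s.
KE = p²/(2m) = (6.938 × 10⁻²³)² / (2 × 1.673 × 10⁻²⁷) = 1.439 × 10⁻¹⁸ J = 8.98 eV.

KE = 8.98 eV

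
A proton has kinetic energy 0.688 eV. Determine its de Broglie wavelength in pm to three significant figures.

KE = 0.688 eV = 1.102 × 10⁻¹⁹ J.
p = √(2mKE) = √(2 × 1.673 × 10⁻²⁷ × 1.102 × 10⁻¹⁹) = 1.920 × 10⁻²³ kg·m/s.
λ = h/p = 6.626 × 10⁻³⁴ / 1.920 × 10⁻²³ = 3.45 × 10⁻¹¹ m = 34.5 pm.

λ = 34.5 pm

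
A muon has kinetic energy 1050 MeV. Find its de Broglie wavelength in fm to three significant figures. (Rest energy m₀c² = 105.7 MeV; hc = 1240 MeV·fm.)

Total energy E = KE + m₀c² = 1050 + 105.7 = 1155.7 MeV.
(pc)² = E² − (m₀c²)² = (1155.7)² − (105.7)² = 1.324 × 10⁶ MeV², so pc = 1151 MeV.
λ = hc/(pc) = 1240 MeV·fm / 1151 MeV = 1.08 fm.

λ = 1.08 fm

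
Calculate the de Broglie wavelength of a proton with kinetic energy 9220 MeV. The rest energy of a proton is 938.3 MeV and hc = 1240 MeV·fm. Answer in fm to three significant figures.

Total energy E = KE + m₀c² = 9220 + 938.3 = 10158.3 MeV.
(pc)² = E² − (m₀c²)² = (10158.3)² − (938.3)² = 1.023 × 10⁸ MeV², so pc = 1.011 × 10⁴ MeV.
λ = hc/(pc) = 1240 MeV·fm / 1.011 × 10⁴ MeV = 0.123 fm.

λ = 0.123 fm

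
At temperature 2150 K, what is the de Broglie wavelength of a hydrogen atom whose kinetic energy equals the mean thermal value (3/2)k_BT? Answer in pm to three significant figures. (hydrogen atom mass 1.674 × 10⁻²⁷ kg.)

KE = (3/2)k_BT = 1.5 × 1.381 × 10⁻²³ × 2150 = 4.454 × 10⁻²⁰ J.
p = √(2mKE) = √(2 × 1.674 × 10⁻²⁷ × 4.454 × 10⁻²⁰) = 1.221 × 10⁻²³ kg·m/s.
λ = h/p = 5.43 × 10⁻¹¹ m = 54.3 pm.

λ = 54.3 pm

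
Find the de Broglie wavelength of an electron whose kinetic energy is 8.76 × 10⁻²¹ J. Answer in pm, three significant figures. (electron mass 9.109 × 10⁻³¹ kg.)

p = √(2mKE) = √(2 × 9.109 × 10⁻³¹ × 8.760 × 10⁻²¹) = 1.263 × 10⁻²⁵ kg·m/s.
λ = h/p = 6.626 × 10⁻³⁴ / 1.263 × 10⁻²⁵ = 5.25 × 10⁻⁹ m = 5250 pm.

λ = 5250 pm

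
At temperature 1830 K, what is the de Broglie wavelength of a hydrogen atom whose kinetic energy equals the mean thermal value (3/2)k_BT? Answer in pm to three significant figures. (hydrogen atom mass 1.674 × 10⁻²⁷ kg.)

λ = 58.8 pm

KE = (3/2)k_BT = 1.5 × 1.381 × 10⁻²³ × 1830 = 3.791 × 10⁻²⁰ J.
p = √(2mKE) = √(2 × 1.674 × 10⁻²⁷ × 3.791 × 10⁻²⁰) = 1.127 × 10⁻²³ kg·m/s.
λ = h/p = 5.88 × 10⁻¹¹ m = 58.8 pm.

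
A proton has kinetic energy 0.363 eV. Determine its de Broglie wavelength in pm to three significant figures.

KE = 0.363 eV = 5.815 × 10⁻²⁰ J.
p = √(2mKE) = √(2 × 1.673 × 10⁻²⁷ × 5.815 × 10⁻²⁰) = 1.395 × 10⁻²³ kg·m/s.
λ = h/p = 6.626 × 10⁻³⁴ / 1.395 × 10⁻²³ = 4.75 × 10⁻¹¹ m = 47.5 pm.

λ = 47.5 pm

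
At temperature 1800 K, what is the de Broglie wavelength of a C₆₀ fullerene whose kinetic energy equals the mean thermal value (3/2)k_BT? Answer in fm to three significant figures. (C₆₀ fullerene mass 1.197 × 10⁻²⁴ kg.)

λ = 2220 fm

KE = (3/2)k_BT = 1.5 × 1.381 × 10⁻²³ × 1800 = 3.729 × 10⁻²⁰ J.
p = √(2mKE) = √(2 × 1.197 × 10⁻²⁴ × 3.729 × 10⁻²⁰) = 2.988 × 10⁻²² kg·m/s.
λ = h/p = 2.22 × 10⁻¹² m = 2220 fm.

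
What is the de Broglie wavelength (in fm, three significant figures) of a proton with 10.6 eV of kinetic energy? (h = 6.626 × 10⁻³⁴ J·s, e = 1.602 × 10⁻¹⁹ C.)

λ = 8790 fm

KE = 10.6 eV = 1.698 × 10⁻¹⁸ J.
p = √(2mKE) = √(2 × 1.673 × 10⁻²⁷ × 1.698 × 10⁻¹⁸) = 7.538 × 10⁻²³ kg·m/s.
λ = h/p = 6.626 × 10⁻³⁴ / 7.538 × 10⁻²³ = 8.79 × 10⁻¹² m = 8790 fm.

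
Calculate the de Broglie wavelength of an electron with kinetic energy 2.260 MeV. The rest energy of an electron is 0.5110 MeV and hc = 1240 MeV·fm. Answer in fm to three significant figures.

Total energy E = KE + m₀c² = 2.260 + 0.5110 = 2.7710 MeV.
(pc)² = E² − (m₀c²)² = (2.7710)² − (0.5110)² = 7.417 MeV², so pc = 2.723 MeV.
λ = hc/(pc) = 1240 MeV·fm / 2.723 MeV = 455 fm.

λ = 455 fm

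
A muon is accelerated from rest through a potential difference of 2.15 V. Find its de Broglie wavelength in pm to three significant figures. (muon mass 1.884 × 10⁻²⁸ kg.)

λ = 58.2 pm

KE = eV = 1.602 × 10⁻¹⁹ × 2.150 = 3.444 × 10⁻¹⁹ J.
p = √(2mKE) = √(2 × 1.884 × 10⁻²⁸ × 3.444 × 10⁻¹⁹) = 1.139 × 10⁻²³ kg·m/s.
λ = h/p = 6.626 × 10⁻³⁴ / 1.139 × 10⁻²³ = 5.82 × 10⁻¹¹ m = 58.2 pm.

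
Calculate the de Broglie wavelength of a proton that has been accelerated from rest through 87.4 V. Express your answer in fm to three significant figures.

λ = 3060 fm

KE = eV = 1.602 × 10⁻¹⁹ × 87.40 = 1.400 × 10⁻¹⁷ J.
p = √(2mKE) = √(2 × 1.673 × 10⁻²⁷ × 1.400 × 10⁻¹⁷) = 2.164 × 10⁻²² kg·m/s.
λ = h/p = 6.626 × 10⁻³⁴ / 2.164 × 10⁻²² = 3.06 × 10⁻¹² m = 3060 fm.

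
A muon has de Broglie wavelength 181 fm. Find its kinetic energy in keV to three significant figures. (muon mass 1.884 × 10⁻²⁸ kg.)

p = h/λ = 6.626 × 10⁻³⁴ / 1.810 × 10⁻¹³ = 3.661 × 10⁻²¹ kg·m/s.
KE = p²/(2m) = (3.661 × 10⁻²¹)² / (2 × 1.884 × 10⁻²⁸) = 3.557 × 10⁻¹⁴ J = 222 keV.

KE = 222 keV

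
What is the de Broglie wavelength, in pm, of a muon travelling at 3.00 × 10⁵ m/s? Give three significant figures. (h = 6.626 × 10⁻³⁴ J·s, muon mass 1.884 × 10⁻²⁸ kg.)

p = mv = 1.884 × 10⁻²⁸ × 3.00 × 10⁵ = 5.652 × 10⁻²³ kg·m/s.
λ = h/p = 6.626 × 10⁻³⁴ / 5.652 × 10⁻²³ = 1.17 × 10⁻¹¹ m = 11.7 pm.

λ = 11.7 pm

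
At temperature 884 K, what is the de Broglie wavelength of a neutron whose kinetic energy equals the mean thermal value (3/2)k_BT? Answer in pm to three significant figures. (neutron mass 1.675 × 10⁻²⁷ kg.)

KE = (3/2)k_BT = 1.5 × 1.381 × 10⁻²³ × 884 = 1.831 × 10⁻²⁰ J.
p = √(2mKE) = √(2 × 1.675 × 10⁻²⁷ × 1.831 × 10⁻²⁰) = 7.832 × 10⁻²⁴ kg·m/s.
λ = h/p = 8.46 × 10⁻¹¹ m = 84.6 pm.

λ = 84.6 pm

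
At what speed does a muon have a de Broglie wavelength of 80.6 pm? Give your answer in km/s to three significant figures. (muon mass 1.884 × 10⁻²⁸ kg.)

p = h/λ = 6.626 × 10⁻³⁴ / 8.060 × 10⁻¹¹ = 8.221 × 10⁻²⁴ kg·m/s.
v = p/m = 8.221 × 10⁻²⁴ / 1.884 × 10⁻²⁸ = 4.36 × 10⁴ m/s = 43.6 km/s.

v = 43.6 km/s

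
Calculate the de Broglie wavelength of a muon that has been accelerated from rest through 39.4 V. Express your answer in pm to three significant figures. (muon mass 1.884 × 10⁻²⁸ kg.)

KE = eV = 1.602 × 10⁻¹⁹ × 39.40 = 6.312 × 10⁻¹⁸ J.
p = √(2mKE) = √(2 × 1.884 × 10⁻²⁸ × 6.312 × 10⁻¹⁸) = 4.877 × 10⁻²³ kg·m/s.
λ = h/p = 6.626 × 10⁻³⁴ / 4.877 × 10⁻²³ = 1.36 × 10⁻¹¹ m = 13.6 pm.

λ = 13.6 pm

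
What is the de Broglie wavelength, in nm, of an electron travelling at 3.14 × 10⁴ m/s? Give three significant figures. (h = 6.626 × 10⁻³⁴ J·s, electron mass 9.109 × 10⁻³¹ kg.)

p = mv = 9.109 × 10⁻³¹ × 3.14 × 10⁴ = 2.860 × 10⁻²⁶ kg·m/s.
λ = h/p = 6.626 × 10⁻³⁴ / 2.860 × 10⁻²⁶ = 2.32 × 10⁻⁸ m = 23.2 nm.

λ = 23.2 nm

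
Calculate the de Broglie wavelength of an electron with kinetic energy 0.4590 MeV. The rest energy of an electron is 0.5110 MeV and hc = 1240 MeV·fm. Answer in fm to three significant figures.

λ = 1500 fm

Total energy E = KE + m₀c² = 0.4590 + 0.5110 = 0.9700 MeV.
(pc)² = E² − (m₀c²)² = (0.9700)² − (0.5110)² = 0.6798 MeV², so pc = 0.8245 MeV.
λ = hc/(pc) = 1240 MeV·fm / 0.8245 MeV = 1500 fm.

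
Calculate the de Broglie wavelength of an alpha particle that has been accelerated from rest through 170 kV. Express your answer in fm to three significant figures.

KE = 2eV = 2 × 1.602 × 10⁻¹⁹ × 1.700 × 10⁵ = 5.447 × 10⁻¹⁴ J.
p = √(2mKE) = √(2 × 6.645 × 10⁻²⁷ × 5.447 × 10⁻¹⁴) = 2.691 × 10⁻²⁰ kg·m/s.
λ = h/p = 6.626 × 10⁻³⁴ / 2.691 × 10⁻²⁰ = 2.46 × 10⁻¹⁴ m = 24.6 fm.

λ = 24.6 fm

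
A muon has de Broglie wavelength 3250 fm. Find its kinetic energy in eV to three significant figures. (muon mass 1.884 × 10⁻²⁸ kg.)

KE = 689 eV

p = h/λ = 6.626 × 10⁻³⁴ / 3.250 × 10⁻¹² = 2.039 × 10⁻²² kg·m/s.
KE = p²/(2m) = (2.039 × 10⁻²²)² / (2 × 1.884 × 10⁻²⁸) = 1.103 × 10⁻¹⁶ J = 689 eV.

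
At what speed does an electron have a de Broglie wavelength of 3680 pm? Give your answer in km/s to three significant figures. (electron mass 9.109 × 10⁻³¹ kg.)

p = h/λ = 6.626 × 10⁻³⁴ / 3.680 × 10⁻⁹ = 1.801 × 10⁻²⁵ kg·m/s.
v = p/m = 1.801 × 10⁻²⁵ / 9.109 × 10⁻³¹ = 1.98 × 10⁵ m/s = 198 km/s.

v = 198 km/s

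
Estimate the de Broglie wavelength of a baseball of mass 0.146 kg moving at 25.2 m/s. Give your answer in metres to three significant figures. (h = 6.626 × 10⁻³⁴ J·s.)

p = mv = 0.146 × 25.2 = 3.679 kg·m/s.
λ = h/p = 6.626 × 10⁻³⁴ / 3.679 = 1.80 × 10⁻³⁴ m.

λ = 1.80 × 10⁻³⁴ m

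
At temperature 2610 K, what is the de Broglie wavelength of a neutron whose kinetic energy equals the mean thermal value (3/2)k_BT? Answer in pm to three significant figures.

KE = (3/2)k_BT = 1.5 × 1.381 × 10⁻²³ × 2610 = 5.407 × 10⁻²⁰ J.
p = √(2mKE) = √(2 × 1.675 × 10⁻²⁷ × 5.407 × 10⁻²⁰) = 1.346 × 10⁻²³ kg·m/s.
λ = h/p = 4.92 × 10⁻¹¹ m = 49.2 pm.

λ = 49.2 pm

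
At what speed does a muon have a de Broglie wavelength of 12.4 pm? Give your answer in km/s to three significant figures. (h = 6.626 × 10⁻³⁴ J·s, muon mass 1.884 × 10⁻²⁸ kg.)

v = 284 km/s

p = h/λ = 6.626 × 10⁻³⁴ / 1.240 × 10⁻¹¹ = 5.344 × 10⁻²³ kg·m/s.
v = p/m = 5.344 × 10⁻²³ / 1.884 × 10⁻²⁸ = 2.84 × 10⁵ m/s = 284 km/s.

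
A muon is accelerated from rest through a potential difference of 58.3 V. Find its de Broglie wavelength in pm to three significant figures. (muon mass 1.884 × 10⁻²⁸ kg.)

λ = 11.2 pm

KE = eV = 1.602 × 10⁻¹⁹ × 58.30 = 9.340 × 10⁻¹⁸ J.
p = √(2mKE) = √(2 × 1.884 × 10⁻²⁸ × 9.340 × 10⁻¹⁸) = 5.932 × 10⁻²³ kg·m/s.
λ = h/p = 6.626 × 10⁻³⁴ / 5.932 × 10⁻²³ = 1.12 × 10⁻¹¹ m = 11.2 pm.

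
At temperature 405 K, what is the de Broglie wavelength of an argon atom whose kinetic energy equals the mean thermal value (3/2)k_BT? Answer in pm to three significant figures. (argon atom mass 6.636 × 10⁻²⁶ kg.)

λ = 19.9 pm

KE = (3/2)k_BT = 1.5 × 1.381 × 10⁻²³ × 405 = 8.390 × 10⁻²¹ J.
p = √(2mKE) = √(2 × 6.636 × 10⁻²⁶ × 8.390 × 10⁻²¹) = 3.337 × 10⁻²³ kg·m/s.
λ = h/p = 1.99 × 10⁻¹¹ m = 19.9 pm.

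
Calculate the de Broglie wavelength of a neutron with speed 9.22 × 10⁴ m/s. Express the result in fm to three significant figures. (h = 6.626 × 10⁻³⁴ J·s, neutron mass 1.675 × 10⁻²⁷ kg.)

λ = 4290 fm

p = mv = 1.675 × 10⁻²⁷ × 9.22 × 10⁴ = 1.544 × 10⁻²² kg·m/s.
λ = h/p = 6.626 × 10⁻³⁴ / 1.544 × 10⁻²² = 4.29 × 10⁻¹² m = 4290 fm.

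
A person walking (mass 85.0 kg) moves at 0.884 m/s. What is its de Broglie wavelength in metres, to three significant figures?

λ = 8.82 × 10⁻³⁶ m

p = mv = 85.0 × 0.884 = 7.514 × 10¹ kg·m/s.
λ = h/p = 6.626 × 10⁻³⁴ / 7.514 × 10¹ = 8.82 × 10⁻³⁶ m.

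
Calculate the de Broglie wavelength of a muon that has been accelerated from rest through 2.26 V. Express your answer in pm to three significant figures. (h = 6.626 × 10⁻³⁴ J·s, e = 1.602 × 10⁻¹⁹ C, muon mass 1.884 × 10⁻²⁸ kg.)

KE = eV = 1.602 × 10⁻¹⁹ × 2.260 = 3.621 × 10⁻¹⁹ J.
p = √(2mKE) = √(2 × 1.884 × 10⁻²⁸ × 3.621 × 10⁻¹⁹) = 1.168 × 10⁻²³ kg·m/s.
λ = h/p = 6.626 × 10⁻³⁴ / 1.168 × 10⁻²³ = 5.67 × 10⁻¹¹ m = 56.7 pm.

λ = 56.7 pm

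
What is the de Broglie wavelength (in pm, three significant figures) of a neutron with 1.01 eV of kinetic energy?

KE = 1.01 eV = 1.618 × 10⁻¹⁹ J.
p = √(2mKE) = √(2 × 1.675 × 10⁻²⁷ × 1.618 × 10⁻¹⁹) = 2.328 × 10⁻²³ kg·m/s.
λ = h/p = 6.626 × 10⁻³⁴ / 2.328 × 10⁻²³ = 2.85 × 10⁻¹¹ m = 28.5 pm.

λ = 28.5 pm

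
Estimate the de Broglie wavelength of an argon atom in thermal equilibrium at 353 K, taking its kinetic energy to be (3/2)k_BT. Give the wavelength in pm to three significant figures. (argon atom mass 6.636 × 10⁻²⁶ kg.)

λ = 21.3 pm

KE = (3/2)k_BT = 1.5 × 1.381 × 10⁻²³ × 353 = 7.312 × 10⁻²¹ J.
p = √(2mKE) = √(2 × 6.636 × 10⁻²⁶ × 7.312 × 10⁻²¹) = 3.115 × 10⁻²³ kg·m/s.
λ = h/p = 2.13 × 10⁻¹¹ m = 21.3 pm.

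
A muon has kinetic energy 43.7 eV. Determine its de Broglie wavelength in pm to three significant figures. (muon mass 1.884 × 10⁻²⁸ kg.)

KE = 43.7 eV = 7.001 × 10⁻¹⁸ J.
p = √(2mKE) = √(2 × 1.884 × 10⁻²⁸ × 7.001 × 10⁻¹⁸) = 5.136 × 10⁻²³ kg·m/s.
λ = h/p = 6.626 × 10⁻³⁴ / 5.136 × 10⁻²³ = 1.29 × 10⁻¹¹ m = 12.9 pm.

λ = 12.9 pm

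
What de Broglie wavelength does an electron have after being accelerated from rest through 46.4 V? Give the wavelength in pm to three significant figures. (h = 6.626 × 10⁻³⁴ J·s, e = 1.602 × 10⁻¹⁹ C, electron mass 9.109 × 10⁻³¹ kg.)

λ = 180 pm

KE = eV = 1.602 × 10⁻¹⁹ × 46.40 = 7.433 × 10⁻¹⁸ J.
p = √(2mKE) = √(2 × 9.109 × 10⁻³¹ × 7.433 × 10⁻¹⁸) = 3.680 × 10⁻²⁴ kg·m/s.
λ = h/p = 6.626 × 10⁻³⁴ / 3.680 × 10⁻²⁴ = 1.80 × 10⁻¹⁰ m = 180 pm.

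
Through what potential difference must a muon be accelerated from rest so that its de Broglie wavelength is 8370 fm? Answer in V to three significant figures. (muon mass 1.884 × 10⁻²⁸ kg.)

V = 104 V

p = h/λ = 6.626 × 10⁻³⁴ / 8.370 × 10⁻¹² = 7.916 × 10⁻²³ kg·m/s.
KE = p²/(2m) = 1.663 × 10⁻¹⁷ J.
V = KE/e = 1.663 × 10⁻¹⁷ / (1.602 × 10⁻¹⁹) = 104 V.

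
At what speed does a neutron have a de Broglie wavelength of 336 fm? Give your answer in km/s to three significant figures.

p = h/λ = 6.626 × 10⁻³⁴ / 3.360 × 10⁻¹³ = 1.972 × 10⁻²¹ kg·m/s.
v = p/m = 1.972 × 10⁻²¹ / 1.675 × 10⁻²⁷ = 1.18 × 10⁶ m/s = 1180 km/s.

v = 1180 km/s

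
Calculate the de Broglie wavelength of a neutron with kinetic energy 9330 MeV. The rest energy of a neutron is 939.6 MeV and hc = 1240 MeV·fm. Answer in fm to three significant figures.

λ = 0.121 fm

Total energy E = KE + m₀c² = 9330 + 939.6 = 10269.6 MeV.
(pc)² = E² − (m₀c²)² = (10269.6)² − (939.6)² = 1.046 × 10⁸ MeV², so pc = 1.023 × 10⁴ MeV.
λ = hc/(pc) = 1240 MeV·fm / 1.023 × 10⁴ MeV = 0.121 fm.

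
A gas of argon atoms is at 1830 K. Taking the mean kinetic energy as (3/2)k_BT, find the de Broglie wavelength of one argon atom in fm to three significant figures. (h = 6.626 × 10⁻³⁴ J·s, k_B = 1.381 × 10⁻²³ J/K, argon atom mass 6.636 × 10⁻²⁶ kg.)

λ = 9340 fm

KE = (3/2)k_BT = 1.5 × 1.381 × 10⁻²³ × 1830 = 3.791 × 10⁻²⁰ J.
p = √(2mKE) = √(2 × 6.636 × 10⁻²⁶ × 3.791 × 10⁻²⁰) = 7.093 × 10⁻²³ kg·m/s.
λ = h/p = 9.34 × 10⁻¹² m = 9340 fm.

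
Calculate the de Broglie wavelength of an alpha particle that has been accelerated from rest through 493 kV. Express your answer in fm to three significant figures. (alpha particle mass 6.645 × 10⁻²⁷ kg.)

KE = 2eV = 2 × 1.602 × 10⁻¹⁹ × 4.930 × 10⁵ = 1.580 × 10⁻¹³ J.
p = √(2mKE) = √(2 × 6.645 × 10⁻²⁷ × 1.580 × 10⁻¹³) = 4.582 × 10⁻²⁰ kg·m/s.
λ = h/p = 6.626 × 10⁻³⁴ / 4.582 × 10⁻²⁰ = 1.45 × 10⁻¹⁴ m = 14.5 fm.

λ = 14.5 fm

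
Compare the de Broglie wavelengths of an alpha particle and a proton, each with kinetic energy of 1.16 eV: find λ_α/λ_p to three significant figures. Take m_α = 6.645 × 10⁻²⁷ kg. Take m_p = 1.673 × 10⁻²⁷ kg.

λ_α/λ_p = 0.502

At fixed KE, p = √(2mKE) so λ = h/p ∝ 1/√m.
λ_α/λ_p = √(m_p/m_α) = √(1.673 × 10⁻²⁷/6.645 × 10⁻²⁷) = √(0.2518) = 0.502.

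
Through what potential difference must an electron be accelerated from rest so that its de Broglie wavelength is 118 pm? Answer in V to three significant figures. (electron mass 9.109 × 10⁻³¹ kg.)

p = h/λ = 6.626 × 10⁻³⁴ / 1.180 × 10⁻¹⁰ = 5.615 × 10⁻²⁴ kg·m/s.
KE = p²/(2m) = 1.731 × 10⁻¹⁷ J.
V = KE/e = 1.731 × 10⁻¹⁷ / (1.602 × 10⁻¹⁹) = 108 V.

V = 108 V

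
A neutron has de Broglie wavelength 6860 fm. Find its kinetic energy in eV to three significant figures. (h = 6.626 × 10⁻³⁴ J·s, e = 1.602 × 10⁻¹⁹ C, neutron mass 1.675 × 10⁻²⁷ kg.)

p = h/λ = 6.626 × 10⁻³⁴ / 6.860 × 10⁻¹² = 9.659 × 10⁻²³ kg·m/s.
KE = p²/(2m) = (9.659 × 10⁻²³)² / (2 × 1.675 × 10⁻²⁷) = 2.785 × 10⁻¹⁸ J = 17.4 eV.

KE = 17.4 eV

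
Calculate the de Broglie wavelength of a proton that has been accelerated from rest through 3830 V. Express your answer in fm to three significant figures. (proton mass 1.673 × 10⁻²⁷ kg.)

λ = 462 fm

KE = eV = 1.602 × 10⁻¹⁹ × 3830 = 6.136 × 10⁻¹⁶ J.
p = √(2mKE) = √(2 × 1.673 × 10⁻²⁷ × 6.136 × 10⁻¹⁶) = 1.433 × 10⁻²¹ kg·m/s.
λ = h/p = 6.626 × 10⁻³⁴ / 1.433 × 10⁻²¹ = 4.62 × 10⁻¹³ m = 462 fm.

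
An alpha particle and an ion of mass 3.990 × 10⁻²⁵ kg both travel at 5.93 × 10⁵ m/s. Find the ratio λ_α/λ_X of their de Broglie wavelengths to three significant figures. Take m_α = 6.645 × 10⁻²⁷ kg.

λ_α/λ_X = 60.0

At fixed v, p = mv so λ = h/(mv) ∝ 1/m.
λ_α/λ_X = m_X/m_α = 3.990 × 10⁻²⁵/6.645 × 10⁻²⁷ = 60.0.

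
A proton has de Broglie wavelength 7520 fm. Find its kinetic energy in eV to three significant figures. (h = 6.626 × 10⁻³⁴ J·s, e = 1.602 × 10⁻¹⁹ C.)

p = h/λ = 6.626 × 10⁻³⁴ / 7.520 × 10⁻¹² = 8.811 × 10⁻²³ kg·m/s.
KE = p²/(2m) = (8.811 × 10⁻²³)² / (2 × 1.673 × 10⁻²⁷) = 2.320 × 10⁻¹⁸ J = 14.5 eV.

KE = 14.5 eV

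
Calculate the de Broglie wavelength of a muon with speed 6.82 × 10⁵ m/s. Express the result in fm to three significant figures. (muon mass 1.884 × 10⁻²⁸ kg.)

λ = 5160 fm

p = mv = 1.884 × 10⁻²⁸ × 6.82 × 10⁵ = 1.285 × 10⁻²² kg·m/s.
λ = h/p = 6.626 × 10⁻³⁴ / 1.285 × 10⁻²² = 5.16 × 10⁻¹² m = 5160 fm.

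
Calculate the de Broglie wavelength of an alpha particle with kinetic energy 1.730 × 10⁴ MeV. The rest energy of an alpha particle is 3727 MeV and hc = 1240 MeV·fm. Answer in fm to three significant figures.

λ = 0.0599 fm

Total energy E = KE + m₀c² = 1.730 × 10⁴ + 3727 = 21027 MeV.
(pc)² = E² − (m₀c²)² = (21027)² − (3727)² = 4.282 × 10⁸ MeV², so pc = 2.069 × 10⁴ MeV.
λ = hc/(pc) = 1240 MeV·fm / 2.069 × 10⁴ MeV = 0.0599 fm.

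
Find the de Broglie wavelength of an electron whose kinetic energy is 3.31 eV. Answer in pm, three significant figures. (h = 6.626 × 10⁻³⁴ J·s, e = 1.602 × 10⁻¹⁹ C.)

λ = 674 pm

KE = 3.31 eV = 5.303 × 10⁻¹⁹ J.
p = √(2mKE) = √(2 × 9.109 × 10⁻³¹ × 5.303 × 10⁻¹⁹) = 9.829 × 10⁻²⁵ kg·m/s.
λ = h/p = 6.626 × 10⁻³⁴ / 9.829 × 10⁻²⁵ = 6.74 × 10⁻¹⁰ m = 674 pm.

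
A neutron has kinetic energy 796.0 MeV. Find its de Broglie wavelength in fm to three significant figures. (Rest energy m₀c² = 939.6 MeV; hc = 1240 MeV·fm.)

λ = 0.850 fm

Total energy E = KE + m₀c² = 796.0 + 939.6 = 1735.6 MeV.
(pc)² = E² − (m₀c²)² = (1735.6)² − (939.6)² = 2.129 × 10⁶ MeV², so pc = 1459 MeV.
λ = hc/(pc) = 1240 MeV·fm / 1459 MeV = 0.850 fm.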